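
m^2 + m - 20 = (m - 4)*(m + 5)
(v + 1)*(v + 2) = v^2 + 3*v + 2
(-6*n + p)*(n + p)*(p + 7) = -6*n^2*p - 42*n^2 - 5*n*p^2 - 35*n*p + p^3 + 7*p^2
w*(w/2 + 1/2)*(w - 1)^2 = w^4/2 - w^3/2 - w^2/2 + w/2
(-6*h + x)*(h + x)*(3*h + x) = -18*h^3 - 21*h^2*x - 2*h*x^2 + x^3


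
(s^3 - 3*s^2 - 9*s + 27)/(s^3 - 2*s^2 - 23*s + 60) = (s^2 - 9)/(s^2 + s - 20)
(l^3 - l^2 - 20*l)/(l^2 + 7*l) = (l^2 - l - 20)/(l + 7)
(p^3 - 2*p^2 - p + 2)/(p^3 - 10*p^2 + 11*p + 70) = (p^3 - 2*p^2 - p + 2)/(p^3 - 10*p^2 + 11*p + 70)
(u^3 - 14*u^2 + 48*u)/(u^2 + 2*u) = (u^2 - 14*u + 48)/(u + 2)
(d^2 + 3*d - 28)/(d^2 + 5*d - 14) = (d - 4)/(d - 2)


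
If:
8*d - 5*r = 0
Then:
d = 5*r/8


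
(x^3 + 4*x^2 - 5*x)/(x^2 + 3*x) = (x^2 + 4*x - 5)/(x + 3)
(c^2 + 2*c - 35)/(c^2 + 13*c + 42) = (c - 5)/(c + 6)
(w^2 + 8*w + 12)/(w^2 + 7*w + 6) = (w + 2)/(w + 1)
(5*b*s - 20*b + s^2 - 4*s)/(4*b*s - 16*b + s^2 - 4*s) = (5*b + s)/(4*b + s)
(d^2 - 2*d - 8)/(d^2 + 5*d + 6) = (d - 4)/(d + 3)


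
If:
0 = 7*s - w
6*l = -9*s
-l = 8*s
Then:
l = 0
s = 0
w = 0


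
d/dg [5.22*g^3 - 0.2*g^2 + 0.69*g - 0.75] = 15.66*g^2 - 0.4*g + 0.69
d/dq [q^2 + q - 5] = 2*q + 1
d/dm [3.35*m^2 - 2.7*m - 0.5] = 6.7*m - 2.7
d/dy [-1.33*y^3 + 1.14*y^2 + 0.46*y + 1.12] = -3.99*y^2 + 2.28*y + 0.46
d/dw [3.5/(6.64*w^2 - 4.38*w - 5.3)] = (15.33 - 46.48*w)/(-6.64*w^2 + 4.38*w + 5.3)^2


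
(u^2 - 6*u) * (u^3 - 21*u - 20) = u^5 - 6*u^4 - 21*u^3 + 106*u^2 + 120*u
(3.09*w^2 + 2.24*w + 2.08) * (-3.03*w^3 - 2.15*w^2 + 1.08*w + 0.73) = -9.3627*w^5 - 13.4307*w^4 - 7.7812*w^3 + 0.202900000000001*w^2 + 3.8816*w + 1.5184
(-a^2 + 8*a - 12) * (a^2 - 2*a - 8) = -a^4 + 10*a^3 - 20*a^2 - 40*a + 96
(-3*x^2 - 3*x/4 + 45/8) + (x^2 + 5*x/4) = -2*x^2 + x/2 + 45/8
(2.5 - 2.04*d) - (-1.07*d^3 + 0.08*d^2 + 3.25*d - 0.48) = 1.07*d^3 - 0.08*d^2 - 5.29*d + 2.98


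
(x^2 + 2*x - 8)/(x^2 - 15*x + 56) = (x^2 + 2*x - 8)/(x^2 - 15*x + 56)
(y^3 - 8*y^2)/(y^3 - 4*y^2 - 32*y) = y/(y + 4)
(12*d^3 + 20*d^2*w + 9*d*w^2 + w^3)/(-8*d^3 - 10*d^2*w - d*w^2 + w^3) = (6*d + w)/(-4*d + w)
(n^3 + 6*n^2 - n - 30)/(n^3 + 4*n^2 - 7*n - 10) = (n + 3)/(n + 1)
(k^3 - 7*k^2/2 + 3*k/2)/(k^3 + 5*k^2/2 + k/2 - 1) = k*(k - 3)/(k^2 + 3*k + 2)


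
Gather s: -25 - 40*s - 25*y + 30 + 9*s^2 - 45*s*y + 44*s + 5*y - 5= 9*s^2 + s*(4 - 45*y) - 20*y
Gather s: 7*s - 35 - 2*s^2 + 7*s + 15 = -2*s^2 + 14*s - 20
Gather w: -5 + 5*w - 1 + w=6*w - 6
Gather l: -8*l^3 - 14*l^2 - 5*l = -8*l^3 - 14*l^2 - 5*l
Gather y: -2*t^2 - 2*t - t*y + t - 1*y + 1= -2*t^2 - t + y*(-t - 1) + 1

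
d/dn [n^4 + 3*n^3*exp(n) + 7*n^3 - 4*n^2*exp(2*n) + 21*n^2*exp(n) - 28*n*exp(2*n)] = 3*n^3*exp(n) + 4*n^3 - 8*n^2*exp(2*n) + 30*n^2*exp(n) + 21*n^2 - 64*n*exp(2*n) + 42*n*exp(n) - 28*exp(2*n)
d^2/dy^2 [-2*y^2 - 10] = -4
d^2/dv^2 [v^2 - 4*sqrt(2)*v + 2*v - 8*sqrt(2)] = 2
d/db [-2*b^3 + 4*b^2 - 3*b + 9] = -6*b^2 + 8*b - 3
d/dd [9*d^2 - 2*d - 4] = 18*d - 2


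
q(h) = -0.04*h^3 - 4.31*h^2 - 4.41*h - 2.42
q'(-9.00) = 63.45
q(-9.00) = -282.68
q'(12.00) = -125.13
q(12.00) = -745.10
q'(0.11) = -5.36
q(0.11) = -2.96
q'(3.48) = -35.86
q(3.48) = -71.65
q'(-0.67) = 1.31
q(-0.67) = -1.39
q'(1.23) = -15.19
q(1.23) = -14.44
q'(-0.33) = -1.58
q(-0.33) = -1.43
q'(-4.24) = 29.98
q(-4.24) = -58.16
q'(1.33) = -16.09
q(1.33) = -16.00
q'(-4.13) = 29.14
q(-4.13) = -54.90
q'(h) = -0.12*h^2 - 8.62*h - 4.41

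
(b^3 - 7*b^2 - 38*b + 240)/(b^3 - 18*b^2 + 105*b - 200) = (b + 6)/(b - 5)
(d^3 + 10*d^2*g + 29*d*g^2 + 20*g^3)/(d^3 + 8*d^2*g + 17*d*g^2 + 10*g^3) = (d + 4*g)/(d + 2*g)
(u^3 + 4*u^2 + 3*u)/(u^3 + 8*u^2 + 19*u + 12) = u/(u + 4)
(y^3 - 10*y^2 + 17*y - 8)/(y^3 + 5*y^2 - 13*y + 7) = (y - 8)/(y + 7)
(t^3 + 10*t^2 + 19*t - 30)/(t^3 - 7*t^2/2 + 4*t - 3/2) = 2*(t^2 + 11*t + 30)/(2*t^2 - 5*t + 3)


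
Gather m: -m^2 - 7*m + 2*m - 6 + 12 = -m^2 - 5*m + 6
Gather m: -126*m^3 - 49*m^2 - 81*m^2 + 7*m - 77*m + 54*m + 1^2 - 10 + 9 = -126*m^3 - 130*m^2 - 16*m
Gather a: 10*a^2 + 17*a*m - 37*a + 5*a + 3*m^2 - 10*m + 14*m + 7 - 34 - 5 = 10*a^2 + a*(17*m - 32) + 3*m^2 + 4*m - 32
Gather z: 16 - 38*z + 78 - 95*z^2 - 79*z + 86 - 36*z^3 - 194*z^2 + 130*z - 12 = -36*z^3 - 289*z^2 + 13*z + 168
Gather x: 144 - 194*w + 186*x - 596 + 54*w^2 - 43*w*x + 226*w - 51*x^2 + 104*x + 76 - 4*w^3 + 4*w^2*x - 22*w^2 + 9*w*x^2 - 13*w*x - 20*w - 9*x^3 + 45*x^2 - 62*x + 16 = -4*w^3 + 32*w^2 + 12*w - 9*x^3 + x^2*(9*w - 6) + x*(4*w^2 - 56*w + 228) - 360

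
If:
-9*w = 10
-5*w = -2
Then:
No Solution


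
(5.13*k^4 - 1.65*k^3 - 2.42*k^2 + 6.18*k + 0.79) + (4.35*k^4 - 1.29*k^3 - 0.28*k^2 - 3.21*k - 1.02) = 9.48*k^4 - 2.94*k^3 - 2.7*k^2 + 2.97*k - 0.23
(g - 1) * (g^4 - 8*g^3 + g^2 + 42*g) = g^5 - 9*g^4 + 9*g^3 + 41*g^2 - 42*g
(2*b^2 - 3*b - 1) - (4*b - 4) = 2*b^2 - 7*b + 3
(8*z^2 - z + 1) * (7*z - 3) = 56*z^3 - 31*z^2 + 10*z - 3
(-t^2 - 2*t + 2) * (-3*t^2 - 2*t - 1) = 3*t^4 + 8*t^3 - t^2 - 2*t - 2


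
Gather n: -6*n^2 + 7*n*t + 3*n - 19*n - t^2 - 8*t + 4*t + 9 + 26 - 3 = -6*n^2 + n*(7*t - 16) - t^2 - 4*t + 32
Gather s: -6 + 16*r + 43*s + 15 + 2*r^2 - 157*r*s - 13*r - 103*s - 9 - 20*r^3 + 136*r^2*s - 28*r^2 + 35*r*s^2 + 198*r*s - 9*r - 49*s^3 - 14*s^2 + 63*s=-20*r^3 - 26*r^2 - 6*r - 49*s^3 + s^2*(35*r - 14) + s*(136*r^2 + 41*r + 3)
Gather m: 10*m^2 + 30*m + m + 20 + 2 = 10*m^2 + 31*m + 22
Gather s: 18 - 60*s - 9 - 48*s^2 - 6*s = -48*s^2 - 66*s + 9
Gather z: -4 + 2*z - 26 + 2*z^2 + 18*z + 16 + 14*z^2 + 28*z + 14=16*z^2 + 48*z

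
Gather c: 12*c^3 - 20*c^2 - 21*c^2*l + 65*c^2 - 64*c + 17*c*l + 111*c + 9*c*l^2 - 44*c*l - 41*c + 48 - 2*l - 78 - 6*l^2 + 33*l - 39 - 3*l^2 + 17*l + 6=12*c^3 + c^2*(45 - 21*l) + c*(9*l^2 - 27*l + 6) - 9*l^2 + 48*l - 63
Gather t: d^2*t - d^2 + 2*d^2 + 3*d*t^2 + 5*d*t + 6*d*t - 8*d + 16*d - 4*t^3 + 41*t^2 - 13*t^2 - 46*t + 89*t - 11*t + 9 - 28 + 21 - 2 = d^2 + 8*d - 4*t^3 + t^2*(3*d + 28) + t*(d^2 + 11*d + 32)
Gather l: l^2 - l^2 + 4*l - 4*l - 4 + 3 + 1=0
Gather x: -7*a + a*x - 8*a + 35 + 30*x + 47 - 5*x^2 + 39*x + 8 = -15*a - 5*x^2 + x*(a + 69) + 90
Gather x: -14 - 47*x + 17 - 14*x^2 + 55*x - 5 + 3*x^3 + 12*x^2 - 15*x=3*x^3 - 2*x^2 - 7*x - 2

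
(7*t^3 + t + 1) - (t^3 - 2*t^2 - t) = 6*t^3 + 2*t^2 + 2*t + 1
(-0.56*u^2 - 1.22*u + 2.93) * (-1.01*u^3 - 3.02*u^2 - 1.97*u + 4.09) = 0.5656*u^5 + 2.9234*u^4 + 1.8283*u^3 - 8.7356*u^2 - 10.7619*u + 11.9837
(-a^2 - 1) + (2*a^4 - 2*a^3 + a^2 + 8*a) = 2*a^4 - 2*a^3 + 8*a - 1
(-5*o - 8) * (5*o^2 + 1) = -25*o^3 - 40*o^2 - 5*o - 8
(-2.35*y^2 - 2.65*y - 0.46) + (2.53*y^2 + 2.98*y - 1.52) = 0.18*y^2 + 0.33*y - 1.98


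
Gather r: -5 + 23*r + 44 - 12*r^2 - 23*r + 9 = 48 - 12*r^2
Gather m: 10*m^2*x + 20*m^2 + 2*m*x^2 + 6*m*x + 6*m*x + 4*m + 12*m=m^2*(10*x + 20) + m*(2*x^2 + 12*x + 16)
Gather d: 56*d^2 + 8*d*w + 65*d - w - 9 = 56*d^2 + d*(8*w + 65) - w - 9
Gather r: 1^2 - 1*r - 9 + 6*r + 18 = 5*r + 10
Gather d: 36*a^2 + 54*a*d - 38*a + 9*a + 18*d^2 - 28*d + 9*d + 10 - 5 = 36*a^2 - 29*a + 18*d^2 + d*(54*a - 19) + 5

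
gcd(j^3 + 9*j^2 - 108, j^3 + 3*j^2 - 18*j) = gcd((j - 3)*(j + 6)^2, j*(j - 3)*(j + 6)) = j^2 + 3*j - 18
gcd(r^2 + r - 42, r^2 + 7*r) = r + 7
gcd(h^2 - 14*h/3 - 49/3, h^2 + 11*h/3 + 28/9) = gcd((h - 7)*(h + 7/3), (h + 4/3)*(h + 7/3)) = h + 7/3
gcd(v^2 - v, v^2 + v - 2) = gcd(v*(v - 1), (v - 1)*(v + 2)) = v - 1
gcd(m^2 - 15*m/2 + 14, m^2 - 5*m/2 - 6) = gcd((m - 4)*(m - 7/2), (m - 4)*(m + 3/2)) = m - 4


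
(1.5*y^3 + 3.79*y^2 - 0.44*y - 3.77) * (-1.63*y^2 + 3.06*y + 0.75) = -2.445*y^5 - 1.5877*y^4 + 13.4396*y^3 + 7.6412*y^2 - 11.8662*y - 2.8275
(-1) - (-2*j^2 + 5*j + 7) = 2*j^2 - 5*j - 8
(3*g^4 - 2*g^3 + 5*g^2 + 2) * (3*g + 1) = 9*g^5 - 3*g^4 + 13*g^3 + 5*g^2 + 6*g + 2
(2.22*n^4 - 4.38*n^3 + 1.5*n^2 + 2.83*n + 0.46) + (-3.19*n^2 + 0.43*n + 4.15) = 2.22*n^4 - 4.38*n^3 - 1.69*n^2 + 3.26*n + 4.61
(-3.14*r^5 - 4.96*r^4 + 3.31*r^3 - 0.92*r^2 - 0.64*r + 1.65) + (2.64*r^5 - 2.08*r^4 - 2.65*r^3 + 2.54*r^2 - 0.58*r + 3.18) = -0.5*r^5 - 7.04*r^4 + 0.66*r^3 + 1.62*r^2 - 1.22*r + 4.83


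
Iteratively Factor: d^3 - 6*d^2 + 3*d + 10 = (d + 1)*(d^2 - 7*d + 10) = (d - 2)*(d + 1)*(d - 5)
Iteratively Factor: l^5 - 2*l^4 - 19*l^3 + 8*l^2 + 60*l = (l - 2)*(l^4 - 19*l^2 - 30*l) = l*(l - 2)*(l^3 - 19*l - 30) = l*(l - 2)*(l + 2)*(l^2 - 2*l - 15) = l*(l - 2)*(l + 2)*(l + 3)*(l - 5)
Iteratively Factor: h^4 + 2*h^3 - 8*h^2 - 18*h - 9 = (h + 1)*(h^3 + h^2 - 9*h - 9) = (h - 3)*(h + 1)*(h^2 + 4*h + 3) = (h - 3)*(h + 1)^2*(h + 3)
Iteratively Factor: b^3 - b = (b - 1)*(b^2 + b) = (b - 1)*(b + 1)*(b)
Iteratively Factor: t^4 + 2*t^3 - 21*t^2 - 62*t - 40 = (t + 4)*(t^3 - 2*t^2 - 13*t - 10) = (t + 1)*(t + 4)*(t^2 - 3*t - 10) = (t + 1)*(t + 2)*(t + 4)*(t - 5)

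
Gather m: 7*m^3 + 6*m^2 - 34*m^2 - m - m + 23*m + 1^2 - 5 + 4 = 7*m^3 - 28*m^2 + 21*m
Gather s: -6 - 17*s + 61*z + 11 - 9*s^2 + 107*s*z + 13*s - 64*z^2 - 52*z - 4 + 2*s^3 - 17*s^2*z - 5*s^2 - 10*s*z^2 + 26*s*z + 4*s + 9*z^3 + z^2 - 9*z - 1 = 2*s^3 + s^2*(-17*z - 14) + s*(-10*z^2 + 133*z) + 9*z^3 - 63*z^2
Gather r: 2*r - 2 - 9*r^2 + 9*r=-9*r^2 + 11*r - 2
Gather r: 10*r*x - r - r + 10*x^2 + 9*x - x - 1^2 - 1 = r*(10*x - 2) + 10*x^2 + 8*x - 2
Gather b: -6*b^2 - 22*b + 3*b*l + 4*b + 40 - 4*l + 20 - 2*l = -6*b^2 + b*(3*l - 18) - 6*l + 60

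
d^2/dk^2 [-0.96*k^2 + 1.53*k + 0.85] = -1.92000000000000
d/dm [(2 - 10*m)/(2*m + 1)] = -14/(2*m + 1)^2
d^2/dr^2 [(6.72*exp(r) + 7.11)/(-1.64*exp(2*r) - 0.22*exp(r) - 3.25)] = (-18.074112*exp(4*r) - 74.067648*exp(3*r) + 207.209736*exp(2*r) + 156.045876*exp(r) - 65.89635)*exp(r)/(4.410944*exp(6*r) + 1.775136*exp(5*r) + 26.461728*exp(4*r) + 7.046248*exp(3*r) + 52.4394*exp(2*r) + 6.97125*exp(r) + 34.328125)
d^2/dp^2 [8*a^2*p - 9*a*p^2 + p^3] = -18*a + 6*p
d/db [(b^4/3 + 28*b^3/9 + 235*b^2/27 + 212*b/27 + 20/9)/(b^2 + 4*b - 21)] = 2*(9*b^5 + 96*b^4 - 42*b^3 - 2282*b^2 - 4995*b - 2346)/(27*(b^4 + 8*b^3 - 26*b^2 - 168*b + 441))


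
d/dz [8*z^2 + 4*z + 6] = 16*z + 4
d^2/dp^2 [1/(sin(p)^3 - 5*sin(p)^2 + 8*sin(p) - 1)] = (-9*sin(p)^6 + 55*sin(p)^5 - 104*sin(p)^4 + 31*sin(p)^3 + 154*sin(p)^2 - 242*sin(p) + 118)/(sin(p)^3 - 5*sin(p)^2 + 8*sin(p) - 1)^3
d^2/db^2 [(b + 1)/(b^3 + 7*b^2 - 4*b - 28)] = 2*((b + 1)*(3*b^2 + 14*b - 4)^2 + (-3*b^2 - 14*b - (b + 1)*(3*b + 7) + 4)*(b^3 + 7*b^2 - 4*b - 28))/(b^3 + 7*b^2 - 4*b - 28)^3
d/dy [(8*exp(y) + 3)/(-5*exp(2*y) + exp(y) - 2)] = ((8*exp(y) + 3)*(10*exp(y) - 1) - 40*exp(2*y) + 8*exp(y) - 16)*exp(y)/(5*exp(2*y) - exp(y) + 2)^2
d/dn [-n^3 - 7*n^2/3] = n*(-9*n - 14)/3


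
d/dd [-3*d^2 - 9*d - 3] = -6*d - 9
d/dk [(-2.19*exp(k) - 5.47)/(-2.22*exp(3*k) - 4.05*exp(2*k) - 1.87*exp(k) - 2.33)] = (-(2.19*exp(k) + 5.47)*(6.66*exp(2*k) + 8.1*exp(k) + 1.87) + 4.8618*exp(3*k) + 8.8695*exp(2*k) + 4.0953*exp(k) + 5.1027)*exp(k)/(2.22*exp(3*k) + 4.05*exp(2*k) + 1.87*exp(k) + 2.33)^2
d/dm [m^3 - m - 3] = 3*m^2 - 1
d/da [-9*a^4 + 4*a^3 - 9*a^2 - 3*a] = -36*a^3 + 12*a^2 - 18*a - 3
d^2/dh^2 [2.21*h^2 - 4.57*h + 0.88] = 4.42000000000000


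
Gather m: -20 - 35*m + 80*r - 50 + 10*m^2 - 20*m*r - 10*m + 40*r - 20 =10*m^2 + m*(-20*r - 45) + 120*r - 90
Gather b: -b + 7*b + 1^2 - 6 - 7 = 6*b - 12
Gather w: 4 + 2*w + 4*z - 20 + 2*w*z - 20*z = w*(2*z + 2) - 16*z - 16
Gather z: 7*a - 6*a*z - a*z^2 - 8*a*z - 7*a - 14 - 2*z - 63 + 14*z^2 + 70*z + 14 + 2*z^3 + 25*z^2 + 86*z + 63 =2*z^3 + z^2*(39 - a) + z*(154 - 14*a)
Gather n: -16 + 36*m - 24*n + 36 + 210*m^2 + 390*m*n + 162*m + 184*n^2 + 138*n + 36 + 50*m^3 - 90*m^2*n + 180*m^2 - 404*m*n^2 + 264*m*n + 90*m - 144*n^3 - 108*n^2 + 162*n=50*m^3 + 390*m^2 + 288*m - 144*n^3 + n^2*(76 - 404*m) + n*(-90*m^2 + 654*m + 276) + 56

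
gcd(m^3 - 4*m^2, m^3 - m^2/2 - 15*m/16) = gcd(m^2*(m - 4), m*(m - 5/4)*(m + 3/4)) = m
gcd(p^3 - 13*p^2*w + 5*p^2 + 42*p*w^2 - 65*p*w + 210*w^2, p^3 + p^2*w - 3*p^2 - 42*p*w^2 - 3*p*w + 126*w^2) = p - 6*w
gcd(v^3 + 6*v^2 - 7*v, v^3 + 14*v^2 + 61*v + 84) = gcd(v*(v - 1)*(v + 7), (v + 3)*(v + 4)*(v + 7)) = v + 7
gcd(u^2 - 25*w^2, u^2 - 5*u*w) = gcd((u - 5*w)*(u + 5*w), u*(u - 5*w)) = u - 5*w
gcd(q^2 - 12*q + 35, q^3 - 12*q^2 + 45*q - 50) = q - 5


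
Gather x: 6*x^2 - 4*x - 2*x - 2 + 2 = 6*x^2 - 6*x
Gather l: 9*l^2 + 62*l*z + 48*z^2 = 9*l^2 + 62*l*z + 48*z^2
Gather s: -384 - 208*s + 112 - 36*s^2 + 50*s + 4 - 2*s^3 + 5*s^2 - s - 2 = -2*s^3 - 31*s^2 - 159*s - 270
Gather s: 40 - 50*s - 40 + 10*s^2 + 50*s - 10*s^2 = 0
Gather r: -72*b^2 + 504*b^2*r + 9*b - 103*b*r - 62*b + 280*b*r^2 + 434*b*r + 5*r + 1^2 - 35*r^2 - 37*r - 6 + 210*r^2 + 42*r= -72*b^2 - 53*b + r^2*(280*b + 175) + r*(504*b^2 + 331*b + 10) - 5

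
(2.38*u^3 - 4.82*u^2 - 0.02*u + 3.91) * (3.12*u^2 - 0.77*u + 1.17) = 7.4256*u^5 - 16.871*u^4 + 6.4336*u^3 + 6.5752*u^2 - 3.0341*u + 4.5747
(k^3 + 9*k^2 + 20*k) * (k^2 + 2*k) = k^5 + 11*k^4 + 38*k^3 + 40*k^2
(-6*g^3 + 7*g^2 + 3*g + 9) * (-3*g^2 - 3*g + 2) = 18*g^5 - 3*g^4 - 42*g^3 - 22*g^2 - 21*g + 18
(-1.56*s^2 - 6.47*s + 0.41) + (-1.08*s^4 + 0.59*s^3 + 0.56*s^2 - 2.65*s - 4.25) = -1.08*s^4 + 0.59*s^3 - 1.0*s^2 - 9.12*s - 3.84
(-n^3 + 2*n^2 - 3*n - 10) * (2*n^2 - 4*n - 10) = -2*n^5 + 8*n^4 - 4*n^3 - 28*n^2 + 70*n + 100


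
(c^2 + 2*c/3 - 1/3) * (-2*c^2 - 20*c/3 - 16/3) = -2*c^4 - 8*c^3 - 82*c^2/9 - 4*c/3 + 16/9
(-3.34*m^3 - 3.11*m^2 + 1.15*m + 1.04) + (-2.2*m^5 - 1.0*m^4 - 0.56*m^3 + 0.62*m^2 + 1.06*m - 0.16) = -2.2*m^5 - 1.0*m^4 - 3.9*m^3 - 2.49*m^2 + 2.21*m + 0.88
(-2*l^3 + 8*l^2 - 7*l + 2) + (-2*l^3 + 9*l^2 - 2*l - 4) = -4*l^3 + 17*l^2 - 9*l - 2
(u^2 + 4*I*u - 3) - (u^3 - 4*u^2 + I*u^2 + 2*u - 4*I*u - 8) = -u^3 + 5*u^2 - I*u^2 - 2*u + 8*I*u + 5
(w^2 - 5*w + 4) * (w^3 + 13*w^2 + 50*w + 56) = w^5 + 8*w^4 - 11*w^3 - 142*w^2 - 80*w + 224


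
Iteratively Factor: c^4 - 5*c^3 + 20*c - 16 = (c - 4)*(c^3 - c^2 - 4*c + 4) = (c - 4)*(c - 2)*(c^2 + c - 2) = (c - 4)*(c - 2)*(c - 1)*(c + 2)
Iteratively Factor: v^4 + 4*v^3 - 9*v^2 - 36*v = (v - 3)*(v^3 + 7*v^2 + 12*v) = v*(v - 3)*(v^2 + 7*v + 12) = v*(v - 3)*(v + 4)*(v + 3)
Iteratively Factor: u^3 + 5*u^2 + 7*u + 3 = (u + 1)*(u^2 + 4*u + 3) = (u + 1)*(u + 3)*(u + 1)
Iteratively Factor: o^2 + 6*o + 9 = (o + 3)*(o + 3)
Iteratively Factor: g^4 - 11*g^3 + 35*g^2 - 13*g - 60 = (g + 1)*(g^3 - 12*g^2 + 47*g - 60) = (g - 3)*(g + 1)*(g^2 - 9*g + 20) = (g - 5)*(g - 3)*(g + 1)*(g - 4)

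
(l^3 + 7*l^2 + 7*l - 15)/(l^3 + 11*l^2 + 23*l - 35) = (l + 3)/(l + 7)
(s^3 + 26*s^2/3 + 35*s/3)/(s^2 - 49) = s*(3*s + 5)/(3*(s - 7))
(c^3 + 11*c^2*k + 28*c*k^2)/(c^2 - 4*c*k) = (c^2 + 11*c*k + 28*k^2)/(c - 4*k)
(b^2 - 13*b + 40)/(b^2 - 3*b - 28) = (-b^2 + 13*b - 40)/(-b^2 + 3*b + 28)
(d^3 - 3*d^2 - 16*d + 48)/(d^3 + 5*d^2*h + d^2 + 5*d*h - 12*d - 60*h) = (d - 4)/(d + 5*h)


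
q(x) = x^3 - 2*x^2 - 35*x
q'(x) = 3*x^2 - 4*x - 35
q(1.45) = -51.91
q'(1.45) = -34.49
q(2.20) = -76.03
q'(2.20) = -29.28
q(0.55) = -19.69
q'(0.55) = -36.29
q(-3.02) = 59.92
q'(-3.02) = 4.44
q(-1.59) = 46.57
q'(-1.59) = -21.06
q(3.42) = -103.09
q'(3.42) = -13.59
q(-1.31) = 40.17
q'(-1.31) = -24.61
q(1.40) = -50.18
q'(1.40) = -34.72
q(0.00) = 0.00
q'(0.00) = -35.00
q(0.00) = 0.00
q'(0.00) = -35.00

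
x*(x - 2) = x^2 - 2*x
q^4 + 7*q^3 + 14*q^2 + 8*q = q*(q + 1)*(q + 2)*(q + 4)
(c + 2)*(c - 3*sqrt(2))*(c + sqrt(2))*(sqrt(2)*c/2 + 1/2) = sqrt(2)*c^4/2 - 3*c^3/2 + sqrt(2)*c^3 - 4*sqrt(2)*c^2 - 3*c^2 - 8*sqrt(2)*c - 3*c - 6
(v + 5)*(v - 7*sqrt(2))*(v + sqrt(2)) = v^3 - 6*sqrt(2)*v^2 + 5*v^2 - 30*sqrt(2)*v - 14*v - 70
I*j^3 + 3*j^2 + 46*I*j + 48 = (j - 8*I)*(j + 6*I)*(I*j + 1)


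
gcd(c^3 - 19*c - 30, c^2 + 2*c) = c + 2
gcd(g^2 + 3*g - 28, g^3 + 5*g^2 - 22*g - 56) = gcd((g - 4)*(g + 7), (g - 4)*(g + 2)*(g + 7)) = g^2 + 3*g - 28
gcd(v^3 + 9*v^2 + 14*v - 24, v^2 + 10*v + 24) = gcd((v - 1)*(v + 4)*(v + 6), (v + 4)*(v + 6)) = v^2 + 10*v + 24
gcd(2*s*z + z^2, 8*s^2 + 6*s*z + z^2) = 2*s + z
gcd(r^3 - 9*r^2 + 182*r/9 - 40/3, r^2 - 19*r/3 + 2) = r - 6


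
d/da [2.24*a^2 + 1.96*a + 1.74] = 4.48*a + 1.96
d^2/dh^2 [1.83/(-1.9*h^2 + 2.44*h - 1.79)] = (13.2126*h^2 - 16.96776*h - 1.83*(3.8*h - 2.44)*(7.6*h - 4.88) + 12.44766)/(1.9*h^2 - 2.44*h + 1.79)^3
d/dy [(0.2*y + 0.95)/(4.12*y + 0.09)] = (-16.05152*y - 0.35064)/(4.12*y + 0.09)^3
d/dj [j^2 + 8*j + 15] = 2*j + 8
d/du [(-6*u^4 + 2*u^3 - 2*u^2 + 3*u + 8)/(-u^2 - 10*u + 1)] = (12*u^5 + 178*u^4 - 64*u^3 + 29*u^2 + 12*u + 83)/(u^4 + 20*u^3 + 98*u^2 - 20*u + 1)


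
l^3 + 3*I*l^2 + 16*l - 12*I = (l - 2*I)*(l - I)*(l + 6*I)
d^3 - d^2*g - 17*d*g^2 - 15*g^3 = (d - 5*g)*(d + g)*(d + 3*g)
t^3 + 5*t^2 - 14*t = t*(t - 2)*(t + 7)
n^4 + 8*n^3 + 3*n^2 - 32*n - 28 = (n - 2)*(n + 1)*(n + 2)*(n + 7)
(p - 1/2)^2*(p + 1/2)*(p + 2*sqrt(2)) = p^4 - p^3/2 + 2*sqrt(2)*p^3 - sqrt(2)*p^2 - p^2/4 - sqrt(2)*p/2 + p/8 + sqrt(2)/4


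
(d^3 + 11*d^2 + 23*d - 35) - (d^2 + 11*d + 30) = d^3 + 10*d^2 + 12*d - 65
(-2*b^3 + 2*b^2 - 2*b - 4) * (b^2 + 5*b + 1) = -2*b^5 - 8*b^4 + 6*b^3 - 12*b^2 - 22*b - 4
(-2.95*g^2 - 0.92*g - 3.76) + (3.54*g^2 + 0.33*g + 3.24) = 0.59*g^2 - 0.59*g - 0.52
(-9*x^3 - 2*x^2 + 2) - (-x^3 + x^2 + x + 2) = -8*x^3 - 3*x^2 - x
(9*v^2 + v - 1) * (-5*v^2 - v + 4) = -45*v^4 - 14*v^3 + 40*v^2 + 5*v - 4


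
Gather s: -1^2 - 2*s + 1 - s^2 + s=-s^2 - s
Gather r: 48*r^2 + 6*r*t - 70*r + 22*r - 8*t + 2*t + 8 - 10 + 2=48*r^2 + r*(6*t - 48) - 6*t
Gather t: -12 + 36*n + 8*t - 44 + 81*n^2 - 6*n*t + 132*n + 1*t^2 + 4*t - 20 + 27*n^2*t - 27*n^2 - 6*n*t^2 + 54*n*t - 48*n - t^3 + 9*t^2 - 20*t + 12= 54*n^2 + 120*n - t^3 + t^2*(10 - 6*n) + t*(27*n^2 + 48*n - 8) - 64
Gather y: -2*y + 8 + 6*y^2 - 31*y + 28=6*y^2 - 33*y + 36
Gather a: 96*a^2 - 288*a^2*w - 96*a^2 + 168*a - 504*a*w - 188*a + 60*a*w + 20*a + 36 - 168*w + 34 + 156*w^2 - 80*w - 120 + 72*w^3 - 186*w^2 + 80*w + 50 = -288*a^2*w - 444*a*w + 72*w^3 - 30*w^2 - 168*w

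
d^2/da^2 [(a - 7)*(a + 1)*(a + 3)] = 6*a - 6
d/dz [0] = 0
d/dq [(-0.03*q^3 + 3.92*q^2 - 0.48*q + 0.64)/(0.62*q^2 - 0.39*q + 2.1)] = (-0.0186*q^4 + 0.0233999999999996*q^3 - 1.4202*q^2 + 15.6704*q - 0.7584)/(0.3844*q^4 - 0.4836*q^3 + 2.7561*q^2 - 1.638*q + 4.41)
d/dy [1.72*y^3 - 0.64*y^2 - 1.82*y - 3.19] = 5.16*y^2 - 1.28*y - 1.82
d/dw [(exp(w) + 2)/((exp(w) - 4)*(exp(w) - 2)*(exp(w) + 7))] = (-2*exp(3*w) - 7*exp(2*w) - 4*exp(w) + 124)*exp(w)/(exp(6*w) + 2*exp(5*w) - 67*exp(4*w) + 44*exp(3*w) + 1268*exp(2*w) - 3808*exp(w) + 3136)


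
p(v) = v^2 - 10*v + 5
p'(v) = 2*v - 10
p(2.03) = -11.18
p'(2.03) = -5.94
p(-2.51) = 36.40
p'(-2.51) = -15.02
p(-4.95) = 79.00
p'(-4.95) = -19.90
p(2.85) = -15.38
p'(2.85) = -4.30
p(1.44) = -7.33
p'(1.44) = -7.12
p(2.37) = -13.08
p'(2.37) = -5.26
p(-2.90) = 42.41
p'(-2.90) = -15.80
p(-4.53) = 70.82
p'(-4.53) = -19.06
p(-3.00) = 44.00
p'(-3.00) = -16.00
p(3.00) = -16.00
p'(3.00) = -4.00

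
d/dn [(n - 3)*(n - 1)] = 2*n - 4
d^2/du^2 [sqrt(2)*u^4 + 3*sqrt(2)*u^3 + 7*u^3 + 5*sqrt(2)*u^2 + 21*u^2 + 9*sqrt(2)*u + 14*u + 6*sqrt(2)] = 12*sqrt(2)*u^2 + 18*sqrt(2)*u + 42*u + 10*sqrt(2) + 42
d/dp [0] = 0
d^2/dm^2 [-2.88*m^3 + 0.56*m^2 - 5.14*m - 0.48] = 1.12 - 17.28*m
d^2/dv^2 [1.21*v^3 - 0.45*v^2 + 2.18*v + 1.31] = 7.26*v - 0.9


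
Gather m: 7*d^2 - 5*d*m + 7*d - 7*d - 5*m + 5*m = 7*d^2 - 5*d*m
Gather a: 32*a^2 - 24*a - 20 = 32*a^2 - 24*a - 20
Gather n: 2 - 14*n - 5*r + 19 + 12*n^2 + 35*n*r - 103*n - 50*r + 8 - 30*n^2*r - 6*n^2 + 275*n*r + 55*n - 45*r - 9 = n^2*(6 - 30*r) + n*(310*r - 62) - 100*r + 20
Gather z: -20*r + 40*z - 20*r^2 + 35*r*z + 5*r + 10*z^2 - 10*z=-20*r^2 - 15*r + 10*z^2 + z*(35*r + 30)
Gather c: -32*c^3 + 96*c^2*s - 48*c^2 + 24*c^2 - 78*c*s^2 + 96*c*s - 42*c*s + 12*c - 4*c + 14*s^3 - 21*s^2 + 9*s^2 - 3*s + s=-32*c^3 + c^2*(96*s - 24) + c*(-78*s^2 + 54*s + 8) + 14*s^3 - 12*s^2 - 2*s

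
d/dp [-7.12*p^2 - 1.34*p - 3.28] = -14.24*p - 1.34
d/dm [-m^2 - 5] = -2*m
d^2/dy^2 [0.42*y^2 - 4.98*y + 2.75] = 0.840000000000000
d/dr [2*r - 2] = 2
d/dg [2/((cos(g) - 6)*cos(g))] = 4*(cos(g) - 3)*sin(g)/((cos(g) - 6)^2*cos(g)^2)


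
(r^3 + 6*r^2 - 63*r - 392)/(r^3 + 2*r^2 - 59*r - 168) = (r + 7)/(r + 3)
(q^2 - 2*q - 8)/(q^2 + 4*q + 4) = (q - 4)/(q + 2)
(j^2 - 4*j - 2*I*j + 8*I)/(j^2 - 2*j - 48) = (-j^2 + 4*j + 2*I*j - 8*I)/(-j^2 + 2*j + 48)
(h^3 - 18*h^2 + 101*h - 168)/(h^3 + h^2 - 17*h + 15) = (h^2 - 15*h + 56)/(h^2 + 4*h - 5)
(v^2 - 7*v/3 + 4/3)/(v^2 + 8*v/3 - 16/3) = (v - 1)/(v + 4)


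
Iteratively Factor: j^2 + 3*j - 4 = (j + 4)*(j - 1)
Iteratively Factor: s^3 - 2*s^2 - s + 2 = (s + 1)*(s^2 - 3*s + 2) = (s - 1)*(s + 1)*(s - 2)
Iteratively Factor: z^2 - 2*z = (z)*(z - 2)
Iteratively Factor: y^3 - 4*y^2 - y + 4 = (y - 4)*(y^2 - 1) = (y - 4)*(y + 1)*(y - 1)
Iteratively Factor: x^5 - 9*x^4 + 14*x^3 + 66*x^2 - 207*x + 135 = (x - 1)*(x^4 - 8*x^3 + 6*x^2 + 72*x - 135) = (x - 3)*(x - 1)*(x^3 - 5*x^2 - 9*x + 45) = (x - 3)*(x - 1)*(x + 3)*(x^2 - 8*x + 15) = (x - 3)^2*(x - 1)*(x + 3)*(x - 5)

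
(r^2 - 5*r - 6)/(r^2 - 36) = (r + 1)/(r + 6)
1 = 1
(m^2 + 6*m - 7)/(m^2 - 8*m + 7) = (m + 7)/(m - 7)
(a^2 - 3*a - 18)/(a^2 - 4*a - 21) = (a - 6)/(a - 7)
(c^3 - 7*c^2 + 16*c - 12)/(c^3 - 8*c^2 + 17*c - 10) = (c^2 - 5*c + 6)/(c^2 - 6*c + 5)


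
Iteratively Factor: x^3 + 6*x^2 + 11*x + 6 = (x + 1)*(x^2 + 5*x + 6) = (x + 1)*(x + 2)*(x + 3)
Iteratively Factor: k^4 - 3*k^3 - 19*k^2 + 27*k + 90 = (k - 3)*(k^3 - 19*k - 30) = (k - 5)*(k - 3)*(k^2 + 5*k + 6) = (k - 5)*(k - 3)*(k + 3)*(k + 2)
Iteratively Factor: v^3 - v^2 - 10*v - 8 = (v + 2)*(v^2 - 3*v - 4) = (v + 1)*(v + 2)*(v - 4)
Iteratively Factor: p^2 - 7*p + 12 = (p - 3)*(p - 4)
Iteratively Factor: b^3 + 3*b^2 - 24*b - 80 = (b + 4)*(b^2 - b - 20) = (b - 5)*(b + 4)*(b + 4)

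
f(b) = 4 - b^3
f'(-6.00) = -108.00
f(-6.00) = 220.00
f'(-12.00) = -432.00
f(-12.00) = 1732.00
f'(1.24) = -4.61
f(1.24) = 2.09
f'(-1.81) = -9.83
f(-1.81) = 9.93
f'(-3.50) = -36.75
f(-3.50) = 46.88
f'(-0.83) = -2.07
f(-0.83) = 4.57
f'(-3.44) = -35.50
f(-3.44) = 44.71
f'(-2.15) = -13.87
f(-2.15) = 13.94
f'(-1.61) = -7.78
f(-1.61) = 8.17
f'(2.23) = -14.92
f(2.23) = -7.09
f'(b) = -3*b^2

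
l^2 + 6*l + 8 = (l + 2)*(l + 4)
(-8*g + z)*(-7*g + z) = 56*g^2 - 15*g*z + z^2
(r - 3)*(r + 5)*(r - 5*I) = r^3 + 2*r^2 - 5*I*r^2 - 15*r - 10*I*r + 75*I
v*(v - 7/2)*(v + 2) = v^3 - 3*v^2/2 - 7*v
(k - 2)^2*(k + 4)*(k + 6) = k^4 + 6*k^3 - 12*k^2 - 56*k + 96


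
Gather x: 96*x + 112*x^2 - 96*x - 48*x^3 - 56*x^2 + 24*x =-48*x^3 + 56*x^2 + 24*x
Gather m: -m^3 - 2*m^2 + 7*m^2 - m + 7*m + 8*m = -m^3 + 5*m^2 + 14*m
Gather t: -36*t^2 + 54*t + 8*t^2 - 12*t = -28*t^2 + 42*t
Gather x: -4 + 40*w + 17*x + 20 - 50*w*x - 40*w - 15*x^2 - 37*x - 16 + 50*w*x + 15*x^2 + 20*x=0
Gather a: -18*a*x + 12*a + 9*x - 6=a*(12 - 18*x) + 9*x - 6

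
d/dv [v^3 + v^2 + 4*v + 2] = 3*v^2 + 2*v + 4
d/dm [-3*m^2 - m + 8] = -6*m - 1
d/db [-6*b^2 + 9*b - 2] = 9 - 12*b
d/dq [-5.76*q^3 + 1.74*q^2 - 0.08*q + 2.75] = -17.28*q^2 + 3.48*q - 0.08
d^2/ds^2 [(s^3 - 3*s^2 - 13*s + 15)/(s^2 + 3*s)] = 10/s^3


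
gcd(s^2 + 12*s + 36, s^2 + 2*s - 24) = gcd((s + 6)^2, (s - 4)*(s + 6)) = s + 6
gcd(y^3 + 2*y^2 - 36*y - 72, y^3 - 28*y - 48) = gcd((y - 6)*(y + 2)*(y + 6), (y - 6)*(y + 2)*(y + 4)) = y^2 - 4*y - 12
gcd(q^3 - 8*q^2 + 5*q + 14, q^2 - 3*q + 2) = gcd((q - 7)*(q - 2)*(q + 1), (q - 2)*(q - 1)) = q - 2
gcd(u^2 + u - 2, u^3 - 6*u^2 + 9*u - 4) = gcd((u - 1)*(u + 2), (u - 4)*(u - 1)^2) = u - 1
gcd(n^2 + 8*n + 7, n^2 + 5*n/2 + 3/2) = n + 1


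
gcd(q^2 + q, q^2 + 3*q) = q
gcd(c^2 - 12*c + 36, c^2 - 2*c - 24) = c - 6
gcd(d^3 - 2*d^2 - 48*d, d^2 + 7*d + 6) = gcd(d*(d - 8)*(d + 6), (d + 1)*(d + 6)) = d + 6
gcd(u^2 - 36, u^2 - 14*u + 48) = u - 6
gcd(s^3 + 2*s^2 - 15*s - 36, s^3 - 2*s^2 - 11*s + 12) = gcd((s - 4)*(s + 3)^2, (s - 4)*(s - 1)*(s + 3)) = s^2 - s - 12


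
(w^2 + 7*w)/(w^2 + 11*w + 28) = w/(w + 4)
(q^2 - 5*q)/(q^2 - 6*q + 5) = q/(q - 1)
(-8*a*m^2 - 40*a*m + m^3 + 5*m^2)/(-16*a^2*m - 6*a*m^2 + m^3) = (m + 5)/(2*a + m)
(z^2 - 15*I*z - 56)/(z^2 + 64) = (z - 7*I)/(z + 8*I)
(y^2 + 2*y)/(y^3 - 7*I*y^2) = (y + 2)/(y*(y - 7*I))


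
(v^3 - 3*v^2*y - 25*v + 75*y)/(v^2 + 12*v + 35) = (v^2 - 3*v*y - 5*v + 15*y)/(v + 7)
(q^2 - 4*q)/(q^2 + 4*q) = (q - 4)/(q + 4)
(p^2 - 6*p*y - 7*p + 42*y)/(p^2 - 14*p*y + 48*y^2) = (7 - p)/(-p + 8*y)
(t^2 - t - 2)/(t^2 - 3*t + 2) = (t + 1)/(t - 1)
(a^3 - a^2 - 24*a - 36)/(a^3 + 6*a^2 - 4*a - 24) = (a^2 - 3*a - 18)/(a^2 + 4*a - 12)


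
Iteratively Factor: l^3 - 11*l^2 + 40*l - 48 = (l - 4)*(l^2 - 7*l + 12) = (l - 4)^2*(l - 3)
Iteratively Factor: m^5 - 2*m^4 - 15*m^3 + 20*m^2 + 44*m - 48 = (m + 2)*(m^4 - 4*m^3 - 7*m^2 + 34*m - 24) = (m - 2)*(m + 2)*(m^3 - 2*m^2 - 11*m + 12) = (m - 2)*(m - 1)*(m + 2)*(m^2 - m - 12) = (m - 2)*(m - 1)*(m + 2)*(m + 3)*(m - 4)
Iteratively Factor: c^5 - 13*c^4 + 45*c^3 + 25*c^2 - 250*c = (c)*(c^4 - 13*c^3 + 45*c^2 + 25*c - 250) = c*(c - 5)*(c^3 - 8*c^2 + 5*c + 50) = c*(c - 5)^2*(c^2 - 3*c - 10) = c*(c - 5)^2*(c + 2)*(c - 5)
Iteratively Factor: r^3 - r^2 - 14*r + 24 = (r + 4)*(r^2 - 5*r + 6) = (r - 2)*(r + 4)*(r - 3)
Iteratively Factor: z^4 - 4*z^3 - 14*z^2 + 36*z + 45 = (z + 3)*(z^3 - 7*z^2 + 7*z + 15) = (z + 1)*(z + 3)*(z^2 - 8*z + 15) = (z - 3)*(z + 1)*(z + 3)*(z - 5)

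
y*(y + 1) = y^2 + y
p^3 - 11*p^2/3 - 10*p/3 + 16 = (p - 3)*(p - 8/3)*(p + 2)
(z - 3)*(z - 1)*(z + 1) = z^3 - 3*z^2 - z + 3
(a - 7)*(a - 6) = a^2 - 13*a + 42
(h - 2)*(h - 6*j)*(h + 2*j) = h^3 - 4*h^2*j - 2*h^2 - 12*h*j^2 + 8*h*j + 24*j^2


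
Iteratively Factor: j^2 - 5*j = (j - 5)*(j)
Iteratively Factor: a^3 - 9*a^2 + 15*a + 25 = (a - 5)*(a^2 - 4*a - 5) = (a - 5)^2*(a + 1)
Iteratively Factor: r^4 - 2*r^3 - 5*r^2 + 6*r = (r + 2)*(r^3 - 4*r^2 + 3*r) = (r - 1)*(r + 2)*(r^2 - 3*r) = r*(r - 1)*(r + 2)*(r - 3)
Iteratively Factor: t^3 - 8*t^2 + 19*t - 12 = (t - 1)*(t^2 - 7*t + 12) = (t - 4)*(t - 1)*(t - 3)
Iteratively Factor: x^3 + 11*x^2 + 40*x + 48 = (x + 3)*(x^2 + 8*x + 16) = (x + 3)*(x + 4)*(x + 4)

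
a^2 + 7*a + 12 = (a + 3)*(a + 4)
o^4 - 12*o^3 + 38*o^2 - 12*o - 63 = (o - 7)*(o - 3)^2*(o + 1)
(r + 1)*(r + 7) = r^2 + 8*r + 7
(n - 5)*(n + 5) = n^2 - 25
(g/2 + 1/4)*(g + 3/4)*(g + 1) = g^3/2 + 9*g^2/8 + 13*g/16 + 3/16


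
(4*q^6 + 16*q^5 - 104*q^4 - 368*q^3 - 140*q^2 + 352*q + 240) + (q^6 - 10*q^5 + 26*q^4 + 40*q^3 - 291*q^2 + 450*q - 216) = 5*q^6 + 6*q^5 - 78*q^4 - 328*q^3 - 431*q^2 + 802*q + 24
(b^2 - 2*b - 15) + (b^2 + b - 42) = 2*b^2 - b - 57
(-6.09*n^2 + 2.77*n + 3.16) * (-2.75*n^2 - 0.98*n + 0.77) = 16.7475*n^4 - 1.6493*n^3 - 16.0939*n^2 - 0.9639*n + 2.4332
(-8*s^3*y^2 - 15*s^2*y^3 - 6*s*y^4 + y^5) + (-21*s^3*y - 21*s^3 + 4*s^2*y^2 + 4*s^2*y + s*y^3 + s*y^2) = -8*s^3*y^2 - 21*s^3*y - 21*s^3 - 15*s^2*y^3 + 4*s^2*y^2 + 4*s^2*y - 6*s*y^4 + s*y^3 + s*y^2 + y^5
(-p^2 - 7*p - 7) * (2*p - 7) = -2*p^3 - 7*p^2 + 35*p + 49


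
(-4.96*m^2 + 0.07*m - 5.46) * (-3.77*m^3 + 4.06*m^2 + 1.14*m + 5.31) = 18.6992*m^5 - 20.4015*m^4 + 15.214*m^3 - 48.4254*m^2 - 5.8527*m - 28.9926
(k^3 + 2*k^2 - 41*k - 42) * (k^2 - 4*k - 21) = k^5 - 2*k^4 - 70*k^3 + 80*k^2 + 1029*k + 882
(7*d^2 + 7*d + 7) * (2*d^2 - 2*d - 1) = 14*d^4 - 7*d^2 - 21*d - 7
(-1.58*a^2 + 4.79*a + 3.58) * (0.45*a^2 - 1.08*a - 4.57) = -0.711*a^4 + 3.8619*a^3 + 3.6584*a^2 - 25.7567*a - 16.3606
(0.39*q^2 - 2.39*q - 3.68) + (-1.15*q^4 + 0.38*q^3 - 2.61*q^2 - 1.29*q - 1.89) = -1.15*q^4 + 0.38*q^3 - 2.22*q^2 - 3.68*q - 5.57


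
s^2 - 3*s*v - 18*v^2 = (s - 6*v)*(s + 3*v)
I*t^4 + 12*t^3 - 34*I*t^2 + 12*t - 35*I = (t - 7*I)*(t - 5*I)*(t + I)*(I*t + 1)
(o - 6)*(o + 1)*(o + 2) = o^3 - 3*o^2 - 16*o - 12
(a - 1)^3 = a^3 - 3*a^2 + 3*a - 1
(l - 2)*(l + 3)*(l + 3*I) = l^3 + l^2 + 3*I*l^2 - 6*l + 3*I*l - 18*I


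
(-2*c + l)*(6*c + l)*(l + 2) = -12*c^2*l - 24*c^2 + 4*c*l^2 + 8*c*l + l^3 + 2*l^2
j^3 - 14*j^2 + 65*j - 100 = (j - 5)^2*(j - 4)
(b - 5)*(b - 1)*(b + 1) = b^3 - 5*b^2 - b + 5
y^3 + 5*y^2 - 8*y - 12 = (y - 2)*(y + 1)*(y + 6)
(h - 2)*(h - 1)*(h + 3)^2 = h^4 + 3*h^3 - 7*h^2 - 15*h + 18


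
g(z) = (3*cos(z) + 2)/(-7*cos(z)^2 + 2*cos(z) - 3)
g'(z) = (-14*sin(z)*cos(z) + 2*sin(z))*(3*cos(z) + 2)/(-7*cos(z)^2 + 2*cos(z) - 3)^2 - 3*sin(z)/(-7*cos(z)^2 + 2*cos(z) - 3) = (-21*cos(z)^2 - 28*cos(z) + 13)*sin(z)/(7*sin(z)^2 + 2*cos(z) - 10)^2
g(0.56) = -0.72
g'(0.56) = -0.34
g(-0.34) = -0.66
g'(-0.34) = 0.20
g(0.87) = -0.85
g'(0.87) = -0.49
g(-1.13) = -0.96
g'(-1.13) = 0.21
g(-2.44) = 0.03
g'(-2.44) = -0.19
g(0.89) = -0.86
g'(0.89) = -0.49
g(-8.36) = -0.10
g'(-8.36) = -0.60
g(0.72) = -0.78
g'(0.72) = -0.44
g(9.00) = 0.07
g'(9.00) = 0.08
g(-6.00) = -0.65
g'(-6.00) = -0.16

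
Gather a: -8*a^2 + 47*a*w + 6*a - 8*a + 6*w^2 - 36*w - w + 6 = -8*a^2 + a*(47*w - 2) + 6*w^2 - 37*w + 6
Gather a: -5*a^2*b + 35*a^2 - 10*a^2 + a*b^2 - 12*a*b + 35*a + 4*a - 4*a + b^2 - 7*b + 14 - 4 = a^2*(25 - 5*b) + a*(b^2 - 12*b + 35) + b^2 - 7*b + 10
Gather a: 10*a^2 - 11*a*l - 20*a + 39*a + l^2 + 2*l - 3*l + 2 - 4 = 10*a^2 + a*(19 - 11*l) + l^2 - l - 2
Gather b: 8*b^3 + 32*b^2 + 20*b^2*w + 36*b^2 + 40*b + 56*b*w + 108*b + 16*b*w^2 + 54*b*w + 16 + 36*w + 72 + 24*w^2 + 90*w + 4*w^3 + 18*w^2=8*b^3 + b^2*(20*w + 68) + b*(16*w^2 + 110*w + 148) + 4*w^3 + 42*w^2 + 126*w + 88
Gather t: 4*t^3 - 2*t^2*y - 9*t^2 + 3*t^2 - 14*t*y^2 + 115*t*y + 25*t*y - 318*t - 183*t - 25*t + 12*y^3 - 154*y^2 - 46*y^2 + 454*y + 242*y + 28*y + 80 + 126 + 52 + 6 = 4*t^3 + t^2*(-2*y - 6) + t*(-14*y^2 + 140*y - 526) + 12*y^3 - 200*y^2 + 724*y + 264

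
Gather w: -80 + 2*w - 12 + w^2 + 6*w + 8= w^2 + 8*w - 84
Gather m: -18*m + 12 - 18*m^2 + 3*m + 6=-18*m^2 - 15*m + 18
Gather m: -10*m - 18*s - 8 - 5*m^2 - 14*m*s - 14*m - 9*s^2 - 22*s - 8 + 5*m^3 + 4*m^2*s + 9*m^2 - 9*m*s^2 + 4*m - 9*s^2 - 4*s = 5*m^3 + m^2*(4*s + 4) + m*(-9*s^2 - 14*s - 20) - 18*s^2 - 44*s - 16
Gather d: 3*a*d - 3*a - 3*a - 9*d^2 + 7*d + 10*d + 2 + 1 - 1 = -6*a - 9*d^2 + d*(3*a + 17) + 2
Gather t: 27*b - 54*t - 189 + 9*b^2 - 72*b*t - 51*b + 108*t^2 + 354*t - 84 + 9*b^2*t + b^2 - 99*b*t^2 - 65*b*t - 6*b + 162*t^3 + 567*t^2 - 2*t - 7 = 10*b^2 - 30*b + 162*t^3 + t^2*(675 - 99*b) + t*(9*b^2 - 137*b + 298) - 280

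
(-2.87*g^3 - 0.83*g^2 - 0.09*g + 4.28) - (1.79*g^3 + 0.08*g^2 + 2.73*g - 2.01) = -4.66*g^3 - 0.91*g^2 - 2.82*g + 6.29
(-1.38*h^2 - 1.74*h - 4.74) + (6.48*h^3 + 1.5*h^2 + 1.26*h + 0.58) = 6.48*h^3 + 0.12*h^2 - 0.48*h - 4.16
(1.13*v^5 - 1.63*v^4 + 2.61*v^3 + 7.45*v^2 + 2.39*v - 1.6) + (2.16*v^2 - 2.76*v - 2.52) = 1.13*v^5 - 1.63*v^4 + 2.61*v^3 + 9.61*v^2 - 0.37*v - 4.12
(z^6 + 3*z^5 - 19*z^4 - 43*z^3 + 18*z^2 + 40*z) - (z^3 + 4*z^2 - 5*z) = z^6 + 3*z^5 - 19*z^4 - 44*z^3 + 14*z^2 + 45*z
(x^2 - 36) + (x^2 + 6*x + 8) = 2*x^2 + 6*x - 28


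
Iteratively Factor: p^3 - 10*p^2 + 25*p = (p)*(p^2 - 10*p + 25) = p*(p - 5)*(p - 5)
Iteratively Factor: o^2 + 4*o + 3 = (o + 3)*(o + 1)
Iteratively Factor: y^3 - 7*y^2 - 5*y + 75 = (y - 5)*(y^2 - 2*y - 15) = (y - 5)^2*(y + 3)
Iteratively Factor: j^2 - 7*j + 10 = (j - 2)*(j - 5)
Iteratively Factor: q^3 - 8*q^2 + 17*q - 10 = (q - 1)*(q^2 - 7*q + 10) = (q - 5)*(q - 1)*(q - 2)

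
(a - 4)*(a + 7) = a^2 + 3*a - 28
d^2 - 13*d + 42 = (d - 7)*(d - 6)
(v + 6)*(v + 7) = v^2 + 13*v + 42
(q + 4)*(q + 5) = q^2 + 9*q + 20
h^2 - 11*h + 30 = (h - 6)*(h - 5)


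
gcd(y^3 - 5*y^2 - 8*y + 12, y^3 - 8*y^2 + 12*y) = y - 6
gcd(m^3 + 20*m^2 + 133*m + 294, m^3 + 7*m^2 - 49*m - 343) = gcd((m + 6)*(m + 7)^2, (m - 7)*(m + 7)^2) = m^2 + 14*m + 49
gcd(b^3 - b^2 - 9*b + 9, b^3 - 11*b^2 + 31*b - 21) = b^2 - 4*b + 3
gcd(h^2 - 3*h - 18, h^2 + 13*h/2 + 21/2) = h + 3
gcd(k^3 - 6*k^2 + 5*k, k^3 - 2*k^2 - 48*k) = k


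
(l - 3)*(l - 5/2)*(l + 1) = l^3 - 9*l^2/2 + 2*l + 15/2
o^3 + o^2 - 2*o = o*(o - 1)*(o + 2)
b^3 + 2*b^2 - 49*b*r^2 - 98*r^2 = (b + 2)*(b - 7*r)*(b + 7*r)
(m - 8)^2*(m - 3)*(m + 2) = m^4 - 17*m^3 + 74*m^2 + 32*m - 384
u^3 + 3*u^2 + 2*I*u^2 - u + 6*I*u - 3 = (u + 3)*(u + I)^2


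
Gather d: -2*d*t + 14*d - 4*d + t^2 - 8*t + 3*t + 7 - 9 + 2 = d*(10 - 2*t) + t^2 - 5*t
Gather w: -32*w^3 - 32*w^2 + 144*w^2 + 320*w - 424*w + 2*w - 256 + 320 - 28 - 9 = -32*w^3 + 112*w^2 - 102*w + 27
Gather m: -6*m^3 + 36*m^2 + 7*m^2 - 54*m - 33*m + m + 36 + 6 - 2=-6*m^3 + 43*m^2 - 86*m + 40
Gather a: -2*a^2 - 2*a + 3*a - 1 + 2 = -2*a^2 + a + 1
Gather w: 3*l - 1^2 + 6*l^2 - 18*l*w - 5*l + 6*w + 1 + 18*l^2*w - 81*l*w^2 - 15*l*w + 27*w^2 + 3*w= 6*l^2 - 2*l + w^2*(27 - 81*l) + w*(18*l^2 - 33*l + 9)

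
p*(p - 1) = p^2 - p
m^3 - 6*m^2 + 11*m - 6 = (m - 3)*(m - 2)*(m - 1)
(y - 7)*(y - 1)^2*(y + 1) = y^4 - 8*y^3 + 6*y^2 + 8*y - 7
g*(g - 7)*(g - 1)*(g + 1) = g^4 - 7*g^3 - g^2 + 7*g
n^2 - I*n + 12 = (n - 4*I)*(n + 3*I)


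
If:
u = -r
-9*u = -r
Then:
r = 0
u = 0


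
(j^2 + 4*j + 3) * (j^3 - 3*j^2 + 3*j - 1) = j^5 + j^4 - 6*j^3 + 2*j^2 + 5*j - 3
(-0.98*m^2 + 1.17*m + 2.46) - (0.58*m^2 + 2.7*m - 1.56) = -1.56*m^2 - 1.53*m + 4.02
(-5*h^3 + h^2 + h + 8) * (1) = -5*h^3 + h^2 + h + 8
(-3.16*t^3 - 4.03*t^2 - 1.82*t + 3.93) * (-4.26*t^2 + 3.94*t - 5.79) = 13.4616*t^5 + 4.7174*t^4 + 10.1714*t^3 - 0.578900000000001*t^2 + 26.022*t - 22.7547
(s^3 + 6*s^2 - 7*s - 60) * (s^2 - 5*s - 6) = s^5 + s^4 - 43*s^3 - 61*s^2 + 342*s + 360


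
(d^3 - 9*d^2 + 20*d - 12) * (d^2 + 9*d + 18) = d^5 - 43*d^3 + 6*d^2 + 252*d - 216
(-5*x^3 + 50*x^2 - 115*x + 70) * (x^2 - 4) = -5*x^5 + 50*x^4 - 95*x^3 - 130*x^2 + 460*x - 280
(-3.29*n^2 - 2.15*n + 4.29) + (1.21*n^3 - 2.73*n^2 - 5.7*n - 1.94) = 1.21*n^3 - 6.02*n^2 - 7.85*n + 2.35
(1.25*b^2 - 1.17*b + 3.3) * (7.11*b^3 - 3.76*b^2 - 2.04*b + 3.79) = 8.8875*b^5 - 13.0187*b^4 + 25.3122*b^3 - 5.2837*b^2 - 11.1663*b + 12.507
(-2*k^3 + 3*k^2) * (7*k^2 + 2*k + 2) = -14*k^5 + 17*k^4 + 2*k^3 + 6*k^2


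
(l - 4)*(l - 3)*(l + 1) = l^3 - 6*l^2 + 5*l + 12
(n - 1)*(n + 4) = n^2 + 3*n - 4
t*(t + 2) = t^2 + 2*t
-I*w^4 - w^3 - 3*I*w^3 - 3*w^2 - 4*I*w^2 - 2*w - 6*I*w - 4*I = (w + 2)*(w - 2*I)*(w + I)*(-I*w - I)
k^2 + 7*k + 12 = (k + 3)*(k + 4)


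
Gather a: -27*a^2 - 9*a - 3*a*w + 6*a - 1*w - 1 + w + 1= -27*a^2 + a*(-3*w - 3)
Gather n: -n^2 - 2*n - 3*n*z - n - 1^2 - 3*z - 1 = -n^2 + n*(-3*z - 3) - 3*z - 2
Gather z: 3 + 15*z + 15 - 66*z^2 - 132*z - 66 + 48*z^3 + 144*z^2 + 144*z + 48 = 48*z^3 + 78*z^2 + 27*z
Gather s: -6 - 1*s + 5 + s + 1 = 0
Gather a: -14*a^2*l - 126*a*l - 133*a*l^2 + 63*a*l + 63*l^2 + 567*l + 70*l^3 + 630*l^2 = -14*a^2*l + a*(-133*l^2 - 63*l) + 70*l^3 + 693*l^2 + 567*l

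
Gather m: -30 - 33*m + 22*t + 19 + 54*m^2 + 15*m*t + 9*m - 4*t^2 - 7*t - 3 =54*m^2 + m*(15*t - 24) - 4*t^2 + 15*t - 14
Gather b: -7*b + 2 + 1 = 3 - 7*b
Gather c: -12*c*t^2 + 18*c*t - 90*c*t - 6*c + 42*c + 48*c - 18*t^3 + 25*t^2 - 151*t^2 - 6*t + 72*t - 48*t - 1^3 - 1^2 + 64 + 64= c*(-12*t^2 - 72*t + 84) - 18*t^3 - 126*t^2 + 18*t + 126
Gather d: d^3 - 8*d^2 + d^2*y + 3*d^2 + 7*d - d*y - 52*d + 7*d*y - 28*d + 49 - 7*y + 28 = d^3 + d^2*(y - 5) + d*(6*y - 73) - 7*y + 77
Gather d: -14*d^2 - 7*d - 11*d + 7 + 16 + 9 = -14*d^2 - 18*d + 32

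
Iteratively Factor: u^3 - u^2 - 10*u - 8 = (u + 2)*(u^2 - 3*u - 4) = (u + 1)*(u + 2)*(u - 4)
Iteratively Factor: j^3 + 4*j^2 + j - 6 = (j - 1)*(j^2 + 5*j + 6) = (j - 1)*(j + 2)*(j + 3)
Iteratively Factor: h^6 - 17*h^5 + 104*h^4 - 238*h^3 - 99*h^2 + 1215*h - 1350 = (h - 3)*(h^5 - 14*h^4 + 62*h^3 - 52*h^2 - 255*h + 450) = (h - 5)*(h - 3)*(h^4 - 9*h^3 + 17*h^2 + 33*h - 90) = (h - 5)*(h - 3)^2*(h^3 - 6*h^2 - h + 30) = (h - 5)^2*(h - 3)^2*(h^2 - h - 6) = (h - 5)^2*(h - 3)^3*(h + 2)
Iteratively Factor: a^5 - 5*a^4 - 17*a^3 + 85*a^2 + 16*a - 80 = (a - 5)*(a^4 - 17*a^2 + 16) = (a - 5)*(a - 1)*(a^3 + a^2 - 16*a - 16) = (a - 5)*(a - 1)*(a + 4)*(a^2 - 3*a - 4) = (a - 5)*(a - 4)*(a - 1)*(a + 4)*(a + 1)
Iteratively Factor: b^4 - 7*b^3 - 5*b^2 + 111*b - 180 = (b + 4)*(b^3 - 11*b^2 + 39*b - 45) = (b - 5)*(b + 4)*(b^2 - 6*b + 9) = (b - 5)*(b - 3)*(b + 4)*(b - 3)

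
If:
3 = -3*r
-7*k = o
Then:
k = -o/7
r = -1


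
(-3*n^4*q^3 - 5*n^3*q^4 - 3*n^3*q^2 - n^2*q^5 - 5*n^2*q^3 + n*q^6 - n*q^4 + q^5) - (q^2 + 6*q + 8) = -3*n^4*q^3 - 5*n^3*q^4 - 3*n^3*q^2 - n^2*q^5 - 5*n^2*q^3 + n*q^6 - n*q^4 + q^5 - q^2 - 6*q - 8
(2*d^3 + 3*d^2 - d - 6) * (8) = 16*d^3 + 24*d^2 - 8*d - 48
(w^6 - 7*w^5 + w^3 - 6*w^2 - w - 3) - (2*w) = w^6 - 7*w^5 + w^3 - 6*w^2 - 3*w - 3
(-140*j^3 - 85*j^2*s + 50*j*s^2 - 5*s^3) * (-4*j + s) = 560*j^4 + 200*j^3*s - 285*j^2*s^2 + 70*j*s^3 - 5*s^4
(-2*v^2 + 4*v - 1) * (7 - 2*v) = 4*v^3 - 22*v^2 + 30*v - 7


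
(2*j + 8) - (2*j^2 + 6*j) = -2*j^2 - 4*j + 8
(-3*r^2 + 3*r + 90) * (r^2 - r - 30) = -3*r^4 + 6*r^3 + 177*r^2 - 180*r - 2700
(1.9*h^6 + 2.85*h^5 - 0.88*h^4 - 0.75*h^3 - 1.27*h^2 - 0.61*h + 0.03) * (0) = 0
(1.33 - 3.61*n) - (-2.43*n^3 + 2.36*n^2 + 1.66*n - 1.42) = 2.43*n^3 - 2.36*n^2 - 5.27*n + 2.75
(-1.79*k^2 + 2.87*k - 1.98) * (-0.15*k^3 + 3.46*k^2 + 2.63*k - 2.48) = 0.2685*k^5 - 6.6239*k^4 + 5.5195*k^3 + 5.1365*k^2 - 12.325*k + 4.9104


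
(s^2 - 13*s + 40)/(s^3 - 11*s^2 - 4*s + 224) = (s - 5)/(s^2 - 3*s - 28)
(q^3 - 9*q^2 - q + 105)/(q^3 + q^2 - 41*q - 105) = (q - 5)/(q + 5)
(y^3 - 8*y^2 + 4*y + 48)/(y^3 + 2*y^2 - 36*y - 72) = (y - 4)/(y + 6)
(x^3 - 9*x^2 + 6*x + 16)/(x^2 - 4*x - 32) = (x^2 - x - 2)/(x + 4)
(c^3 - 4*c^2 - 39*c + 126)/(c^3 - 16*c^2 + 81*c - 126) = (c + 6)/(c - 6)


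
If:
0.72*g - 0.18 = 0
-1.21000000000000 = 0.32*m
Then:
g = 0.25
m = -3.78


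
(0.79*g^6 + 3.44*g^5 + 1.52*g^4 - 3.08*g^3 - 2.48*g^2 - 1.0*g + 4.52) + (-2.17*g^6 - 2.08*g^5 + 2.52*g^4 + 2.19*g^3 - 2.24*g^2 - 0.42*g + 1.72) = -1.38*g^6 + 1.36*g^5 + 4.04*g^4 - 0.89*g^3 - 4.72*g^2 - 1.42*g + 6.24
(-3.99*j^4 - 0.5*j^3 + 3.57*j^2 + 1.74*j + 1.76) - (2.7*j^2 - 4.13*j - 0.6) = -3.99*j^4 - 0.5*j^3 + 0.87*j^2 + 5.87*j + 2.36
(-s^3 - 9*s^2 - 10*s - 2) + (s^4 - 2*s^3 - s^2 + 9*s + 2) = s^4 - 3*s^3 - 10*s^2 - s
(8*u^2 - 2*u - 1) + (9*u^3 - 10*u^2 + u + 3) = 9*u^3 - 2*u^2 - u + 2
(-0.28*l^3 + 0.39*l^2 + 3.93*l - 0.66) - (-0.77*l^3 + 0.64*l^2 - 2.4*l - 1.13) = 0.49*l^3 - 0.25*l^2 + 6.33*l + 0.47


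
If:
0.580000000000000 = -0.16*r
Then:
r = -3.62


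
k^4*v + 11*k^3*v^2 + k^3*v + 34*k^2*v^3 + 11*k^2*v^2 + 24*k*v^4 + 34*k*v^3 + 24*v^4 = (k + v)*(k + 4*v)*(k + 6*v)*(k*v + v)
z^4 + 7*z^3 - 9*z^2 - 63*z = z*(z - 3)*(z + 3)*(z + 7)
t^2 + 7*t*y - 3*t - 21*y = (t - 3)*(t + 7*y)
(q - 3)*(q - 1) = q^2 - 4*q + 3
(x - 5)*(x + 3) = x^2 - 2*x - 15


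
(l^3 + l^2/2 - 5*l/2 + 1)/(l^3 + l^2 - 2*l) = (l - 1/2)/l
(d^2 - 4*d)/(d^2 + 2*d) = (d - 4)/(d + 2)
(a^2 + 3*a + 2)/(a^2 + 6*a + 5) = (a + 2)/(a + 5)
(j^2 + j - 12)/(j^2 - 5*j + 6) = (j + 4)/(j - 2)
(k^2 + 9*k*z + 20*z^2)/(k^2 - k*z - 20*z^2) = (-k - 5*z)/(-k + 5*z)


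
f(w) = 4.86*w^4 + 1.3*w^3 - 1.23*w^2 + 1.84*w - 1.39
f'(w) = 19.44*w^3 + 3.9*w^2 - 2.46*w + 1.84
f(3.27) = 592.61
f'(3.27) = 715.23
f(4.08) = 1420.65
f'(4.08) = 1377.04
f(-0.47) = -2.42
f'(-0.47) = 1.84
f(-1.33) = 6.14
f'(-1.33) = -33.72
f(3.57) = 838.07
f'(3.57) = 927.27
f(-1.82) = 36.67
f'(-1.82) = -97.96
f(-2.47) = 147.87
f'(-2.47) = -261.24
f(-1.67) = 23.85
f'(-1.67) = -73.72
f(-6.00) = 5961.05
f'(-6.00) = -4042.04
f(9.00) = 32749.70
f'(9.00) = 14467.36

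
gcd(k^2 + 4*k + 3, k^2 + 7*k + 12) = k + 3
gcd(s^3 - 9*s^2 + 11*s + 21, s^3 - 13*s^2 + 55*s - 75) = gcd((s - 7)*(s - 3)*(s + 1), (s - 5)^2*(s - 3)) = s - 3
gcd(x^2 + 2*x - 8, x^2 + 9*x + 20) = x + 4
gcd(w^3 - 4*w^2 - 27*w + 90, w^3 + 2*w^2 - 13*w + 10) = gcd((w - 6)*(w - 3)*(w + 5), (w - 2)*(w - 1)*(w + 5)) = w + 5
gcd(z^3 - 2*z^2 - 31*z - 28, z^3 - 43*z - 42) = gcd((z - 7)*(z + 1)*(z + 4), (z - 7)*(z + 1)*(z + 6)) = z^2 - 6*z - 7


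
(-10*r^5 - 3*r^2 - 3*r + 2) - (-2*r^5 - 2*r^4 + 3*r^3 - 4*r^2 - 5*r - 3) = -8*r^5 + 2*r^4 - 3*r^3 + r^2 + 2*r + 5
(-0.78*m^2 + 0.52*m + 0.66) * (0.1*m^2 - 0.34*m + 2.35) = -0.078*m^4 + 0.3172*m^3 - 1.9438*m^2 + 0.9976*m + 1.551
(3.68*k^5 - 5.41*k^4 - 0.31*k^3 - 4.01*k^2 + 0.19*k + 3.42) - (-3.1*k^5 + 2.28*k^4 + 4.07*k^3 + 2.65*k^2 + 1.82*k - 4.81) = 6.78*k^5 - 7.69*k^4 - 4.38*k^3 - 6.66*k^2 - 1.63*k + 8.23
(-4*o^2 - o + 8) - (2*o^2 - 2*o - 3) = -6*o^2 + o + 11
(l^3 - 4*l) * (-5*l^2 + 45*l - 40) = -5*l^5 + 45*l^4 - 20*l^3 - 180*l^2 + 160*l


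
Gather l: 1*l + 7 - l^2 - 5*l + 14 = -l^2 - 4*l + 21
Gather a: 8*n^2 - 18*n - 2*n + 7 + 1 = 8*n^2 - 20*n + 8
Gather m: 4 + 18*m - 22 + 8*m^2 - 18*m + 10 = 8*m^2 - 8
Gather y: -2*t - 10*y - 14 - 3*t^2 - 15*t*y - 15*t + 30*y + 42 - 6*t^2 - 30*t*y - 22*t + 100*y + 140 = -9*t^2 - 39*t + y*(120 - 45*t) + 168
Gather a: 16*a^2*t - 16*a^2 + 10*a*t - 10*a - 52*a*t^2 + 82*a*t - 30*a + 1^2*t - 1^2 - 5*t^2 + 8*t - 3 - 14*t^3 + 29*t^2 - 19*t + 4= a^2*(16*t - 16) + a*(-52*t^2 + 92*t - 40) - 14*t^3 + 24*t^2 - 10*t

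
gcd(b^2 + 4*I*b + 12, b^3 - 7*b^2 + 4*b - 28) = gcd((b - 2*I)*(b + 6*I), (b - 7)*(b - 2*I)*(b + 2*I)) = b - 2*I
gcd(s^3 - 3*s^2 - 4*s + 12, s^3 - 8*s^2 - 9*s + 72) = s - 3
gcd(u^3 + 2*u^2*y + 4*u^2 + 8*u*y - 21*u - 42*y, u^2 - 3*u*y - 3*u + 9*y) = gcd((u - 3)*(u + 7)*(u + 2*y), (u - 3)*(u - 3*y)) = u - 3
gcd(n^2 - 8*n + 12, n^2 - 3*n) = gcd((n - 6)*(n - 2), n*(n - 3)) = 1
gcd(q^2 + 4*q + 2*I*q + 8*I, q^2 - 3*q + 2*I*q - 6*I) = q + 2*I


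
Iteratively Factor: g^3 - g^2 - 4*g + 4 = (g - 1)*(g^2 - 4) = (g - 2)*(g - 1)*(g + 2)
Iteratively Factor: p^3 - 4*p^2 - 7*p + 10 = (p + 2)*(p^2 - 6*p + 5) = (p - 1)*(p + 2)*(p - 5)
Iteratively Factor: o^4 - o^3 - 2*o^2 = (o - 2)*(o^3 + o^2) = o*(o - 2)*(o^2 + o) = o*(o - 2)*(o + 1)*(o)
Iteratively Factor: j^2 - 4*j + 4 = (j - 2)*(j - 2)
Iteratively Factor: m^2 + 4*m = (m + 4)*(m)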